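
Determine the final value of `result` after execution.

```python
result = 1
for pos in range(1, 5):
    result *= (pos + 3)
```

Let's trace through this code step by step.

Initialize: result = 1
Entering loop: for pos in range(1, 5):

After execution: result = 840
840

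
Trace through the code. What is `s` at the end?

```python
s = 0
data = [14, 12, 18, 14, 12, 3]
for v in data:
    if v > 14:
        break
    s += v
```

Let's trace through this code step by step.

Initialize: s = 0
Initialize: data = [14, 12, 18, 14, 12, 3]
Entering loop: for v in data:

After execution: s = 26
26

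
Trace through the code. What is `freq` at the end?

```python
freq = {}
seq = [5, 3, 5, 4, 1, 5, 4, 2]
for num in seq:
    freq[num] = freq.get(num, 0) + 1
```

Let's trace through this code step by step.

Initialize: freq = {}
Initialize: seq = [5, 3, 5, 4, 1, 5, 4, 2]
Entering loop: for num in seq:

After execution: freq = {5: 3, 3: 1, 4: 2, 1: 1, 2: 1}
{5: 3, 3: 1, 4: 2, 1: 1, 2: 1}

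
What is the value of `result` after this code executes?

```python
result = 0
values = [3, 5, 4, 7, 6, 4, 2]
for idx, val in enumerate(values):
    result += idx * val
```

Let's trace through this code step by step.

Initialize: result = 0
Initialize: values = [3, 5, 4, 7, 6, 4, 2]
Entering loop: for idx, val in enumerate(values):

After execution: result = 90
90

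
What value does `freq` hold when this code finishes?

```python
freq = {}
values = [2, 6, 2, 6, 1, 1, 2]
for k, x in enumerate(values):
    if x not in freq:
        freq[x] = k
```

Let's trace through this code step by step.

Initialize: freq = {}
Initialize: values = [2, 6, 2, 6, 1, 1, 2]
Entering loop: for k, x in enumerate(values):

After execution: freq = {2: 0, 6: 1, 1: 4}
{2: 0, 6: 1, 1: 4}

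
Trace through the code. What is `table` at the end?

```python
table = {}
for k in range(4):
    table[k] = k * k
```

Let's trace through this code step by step.

Initialize: table = {}
Entering loop: for k in range(4):

After execution: table = {0: 0, 1: 1, 2: 4, 3: 9}
{0: 0, 1: 1, 2: 4, 3: 9}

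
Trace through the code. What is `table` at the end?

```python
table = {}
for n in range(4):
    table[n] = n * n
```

Let's trace through this code step by step.

Initialize: table = {}
Entering loop: for n in range(4):

After execution: table = {0: 0, 1: 1, 2: 4, 3: 9}
{0: 0, 1: 1, 2: 4, 3: 9}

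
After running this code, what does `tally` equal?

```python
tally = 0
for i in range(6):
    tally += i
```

Let's trace through this code step by step.

Initialize: tally = 0
Entering loop: for i in range(6):

After execution: tally = 15
15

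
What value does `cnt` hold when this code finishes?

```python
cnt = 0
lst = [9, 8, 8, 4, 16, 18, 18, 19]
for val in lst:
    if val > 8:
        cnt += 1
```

Let's trace through this code step by step.

Initialize: cnt = 0
Initialize: lst = [9, 8, 8, 4, 16, 18, 18, 19]
Entering loop: for val in lst:

After execution: cnt = 5
5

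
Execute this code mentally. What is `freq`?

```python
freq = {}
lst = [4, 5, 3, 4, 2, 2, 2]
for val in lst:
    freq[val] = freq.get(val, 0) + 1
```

Let's trace through this code step by step.

Initialize: freq = {}
Initialize: lst = [4, 5, 3, 4, 2, 2, 2]
Entering loop: for val in lst:

After execution: freq = {4: 2, 5: 1, 3: 1, 2: 3}
{4: 2, 5: 1, 3: 1, 2: 3}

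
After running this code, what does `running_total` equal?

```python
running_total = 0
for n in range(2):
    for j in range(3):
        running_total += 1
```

Let's trace through this code step by step.

Initialize: running_total = 0
Entering loop: for n in range(2):

After execution: running_total = 6
6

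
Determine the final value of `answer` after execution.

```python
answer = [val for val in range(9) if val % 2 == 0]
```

Let's trace through this code step by step.

Initialize: answer = [val for val in range(9) if val % 2 == 0]

After execution: answer = [0, 2, 4, 6, 8]
[0, 2, 4, 6, 8]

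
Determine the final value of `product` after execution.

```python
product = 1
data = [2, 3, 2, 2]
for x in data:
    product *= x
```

Let's trace through this code step by step.

Initialize: product = 1
Initialize: data = [2, 3, 2, 2]
Entering loop: for x in data:

After execution: product = 24
24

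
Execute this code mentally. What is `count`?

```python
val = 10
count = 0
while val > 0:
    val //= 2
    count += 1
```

Let's trace through this code step by step.

Initialize: val = 10
Initialize: count = 0
Entering loop: while val > 0:

After execution: count = 4
4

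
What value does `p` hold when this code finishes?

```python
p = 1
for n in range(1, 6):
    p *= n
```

Let's trace through this code step by step.

Initialize: p = 1
Entering loop: for n in range(1, 6):

After execution: p = 120
120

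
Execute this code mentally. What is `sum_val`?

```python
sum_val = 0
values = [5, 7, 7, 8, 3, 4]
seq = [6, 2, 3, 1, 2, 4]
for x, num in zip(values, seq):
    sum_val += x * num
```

Let's trace through this code step by step.

Initialize: sum_val = 0
Initialize: values = [5, 7, 7, 8, 3, 4]
Initialize: seq = [6, 2, 3, 1, 2, 4]
Entering loop: for x, num in zip(values, seq):

After execution: sum_val = 95
95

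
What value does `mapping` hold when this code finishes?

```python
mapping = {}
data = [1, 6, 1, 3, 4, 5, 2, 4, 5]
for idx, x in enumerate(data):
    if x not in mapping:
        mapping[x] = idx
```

Let's trace through this code step by step.

Initialize: mapping = {}
Initialize: data = [1, 6, 1, 3, 4, 5, 2, 4, 5]
Entering loop: for idx, x in enumerate(data):

After execution: mapping = {1: 0, 6: 1, 3: 3, 4: 4, 5: 5, 2: 6}
{1: 0, 6: 1, 3: 3, 4: 4, 5: 5, 2: 6}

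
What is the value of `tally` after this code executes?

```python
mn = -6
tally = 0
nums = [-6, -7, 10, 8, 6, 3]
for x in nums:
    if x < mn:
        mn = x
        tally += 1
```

Let's trace through this code step by step.

Initialize: mn = -6
Initialize: tally = 0
Initialize: nums = [-6, -7, 10, 8, 6, 3]
Entering loop: for x in nums:

After execution: tally = 1
1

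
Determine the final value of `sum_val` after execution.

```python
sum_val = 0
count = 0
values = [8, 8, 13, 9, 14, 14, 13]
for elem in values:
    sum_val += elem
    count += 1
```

Let's trace through this code step by step.

Initialize: sum_val = 0
Initialize: count = 0
Initialize: values = [8, 8, 13, 9, 14, 14, 13]
Entering loop: for elem in values:

After execution: sum_val = 79
79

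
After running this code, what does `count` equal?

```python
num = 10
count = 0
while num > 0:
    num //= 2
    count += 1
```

Let's trace through this code step by step.

Initialize: num = 10
Initialize: count = 0
Entering loop: while num > 0:

After execution: count = 4
4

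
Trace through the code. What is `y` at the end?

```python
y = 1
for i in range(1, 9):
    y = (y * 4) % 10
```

Let's trace through this code step by step.

Initialize: y = 1
Entering loop: for i in range(1, 9):

After execution: y = 6
6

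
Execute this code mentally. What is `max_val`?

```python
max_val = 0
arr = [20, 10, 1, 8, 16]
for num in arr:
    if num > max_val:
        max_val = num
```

Let's trace through this code step by step.

Initialize: max_val = 0
Initialize: arr = [20, 10, 1, 8, 16]
Entering loop: for num in arr:

After execution: max_val = 20
20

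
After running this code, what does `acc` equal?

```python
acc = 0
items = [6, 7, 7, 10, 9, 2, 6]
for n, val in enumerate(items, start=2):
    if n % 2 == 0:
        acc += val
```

Let's trace through this code step by step.

Initialize: acc = 0
Initialize: items = [6, 7, 7, 10, 9, 2, 6]
Entering loop: for n, val in enumerate(items, start=2):

After execution: acc = 28
28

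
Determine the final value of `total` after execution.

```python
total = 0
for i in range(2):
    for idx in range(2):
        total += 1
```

Let's trace through this code step by step.

Initialize: total = 0
Entering loop: for i in range(2):

After execution: total = 4
4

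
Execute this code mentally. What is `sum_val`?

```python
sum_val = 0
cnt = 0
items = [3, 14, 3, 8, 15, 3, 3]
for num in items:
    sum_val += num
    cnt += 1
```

Let's trace through this code step by step.

Initialize: sum_val = 0
Initialize: cnt = 0
Initialize: items = [3, 14, 3, 8, 15, 3, 3]
Entering loop: for num in items:

After execution: sum_val = 49
49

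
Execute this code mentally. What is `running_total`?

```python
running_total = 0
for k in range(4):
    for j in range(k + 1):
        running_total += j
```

Let's trace through this code step by step.

Initialize: running_total = 0
Entering loop: for k in range(4):

After execution: running_total = 10
10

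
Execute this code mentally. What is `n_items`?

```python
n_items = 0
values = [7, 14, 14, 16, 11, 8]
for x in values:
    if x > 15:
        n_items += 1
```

Let's trace through this code step by step.

Initialize: n_items = 0
Initialize: values = [7, 14, 14, 16, 11, 8]
Entering loop: for x in values:

After execution: n_items = 1
1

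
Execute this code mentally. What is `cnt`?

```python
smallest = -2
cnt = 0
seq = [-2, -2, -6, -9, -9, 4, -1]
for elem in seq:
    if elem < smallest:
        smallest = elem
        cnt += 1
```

Let's trace through this code step by step.

Initialize: smallest = -2
Initialize: cnt = 0
Initialize: seq = [-2, -2, -6, -9, -9, 4, -1]
Entering loop: for elem in seq:

After execution: cnt = 2
2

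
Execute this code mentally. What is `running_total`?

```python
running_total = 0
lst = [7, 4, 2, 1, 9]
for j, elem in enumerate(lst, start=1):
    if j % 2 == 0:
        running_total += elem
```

Let's trace through this code step by step.

Initialize: running_total = 0
Initialize: lst = [7, 4, 2, 1, 9]
Entering loop: for j, elem in enumerate(lst, start=1):

After execution: running_total = 5
5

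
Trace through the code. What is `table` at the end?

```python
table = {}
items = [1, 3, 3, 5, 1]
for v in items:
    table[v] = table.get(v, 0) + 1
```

Let's trace through this code step by step.

Initialize: table = {}
Initialize: items = [1, 3, 3, 5, 1]
Entering loop: for v in items:

After execution: table = {1: 2, 3: 2, 5: 1}
{1: 2, 3: 2, 5: 1}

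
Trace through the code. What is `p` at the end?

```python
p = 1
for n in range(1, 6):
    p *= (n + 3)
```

Let's trace through this code step by step.

Initialize: p = 1
Entering loop: for n in range(1, 6):

After execution: p = 6720
6720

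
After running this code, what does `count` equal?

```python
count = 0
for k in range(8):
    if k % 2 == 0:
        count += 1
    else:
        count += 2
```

Let's trace through this code step by step.

Initialize: count = 0
Entering loop: for k in range(8):

After execution: count = 12
12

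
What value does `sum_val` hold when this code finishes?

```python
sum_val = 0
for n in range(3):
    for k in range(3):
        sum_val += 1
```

Let's trace through this code step by step.

Initialize: sum_val = 0
Entering loop: for n in range(3):

After execution: sum_val = 9
9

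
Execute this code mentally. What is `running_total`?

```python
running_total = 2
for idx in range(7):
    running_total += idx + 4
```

Let's trace through this code step by step.

Initialize: running_total = 2
Entering loop: for idx in range(7):

After execution: running_total = 51
51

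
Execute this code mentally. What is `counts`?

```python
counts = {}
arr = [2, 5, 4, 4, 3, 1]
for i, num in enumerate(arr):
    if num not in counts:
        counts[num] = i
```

Let's trace through this code step by step.

Initialize: counts = {}
Initialize: arr = [2, 5, 4, 4, 3, 1]
Entering loop: for i, num in enumerate(arr):

After execution: counts = {2: 0, 5: 1, 4: 2, 3: 4, 1: 5}
{2: 0, 5: 1, 4: 2, 3: 4, 1: 5}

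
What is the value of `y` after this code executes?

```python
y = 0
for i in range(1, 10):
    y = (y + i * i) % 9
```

Let's trace through this code step by step.

Initialize: y = 0
Entering loop: for i in range(1, 10):

After execution: y = 6
6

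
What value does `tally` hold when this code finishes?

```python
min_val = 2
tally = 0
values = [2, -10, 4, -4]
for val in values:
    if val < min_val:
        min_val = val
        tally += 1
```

Let's trace through this code step by step.

Initialize: min_val = 2
Initialize: tally = 0
Initialize: values = [2, -10, 4, -4]
Entering loop: for val in values:

After execution: tally = 1
1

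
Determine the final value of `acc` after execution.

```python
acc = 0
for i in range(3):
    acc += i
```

Let's trace through this code step by step.

Initialize: acc = 0
Entering loop: for i in range(3):

After execution: acc = 3
3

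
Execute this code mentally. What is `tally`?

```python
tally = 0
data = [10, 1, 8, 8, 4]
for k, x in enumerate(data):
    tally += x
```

Let's trace through this code step by step.

Initialize: tally = 0
Initialize: data = [10, 1, 8, 8, 4]
Entering loop: for k, x in enumerate(data):

After execution: tally = 31
31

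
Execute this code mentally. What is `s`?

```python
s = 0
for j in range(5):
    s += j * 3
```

Let's trace through this code step by step.

Initialize: s = 0
Entering loop: for j in range(5):

After execution: s = 30
30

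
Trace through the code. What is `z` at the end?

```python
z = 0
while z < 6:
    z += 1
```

Let's trace through this code step by step.

Initialize: z = 0
Entering loop: while z < 6:

After execution: z = 6
6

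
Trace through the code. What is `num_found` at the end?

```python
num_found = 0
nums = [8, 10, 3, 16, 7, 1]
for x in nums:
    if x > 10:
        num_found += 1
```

Let's trace through this code step by step.

Initialize: num_found = 0
Initialize: nums = [8, 10, 3, 16, 7, 1]
Entering loop: for x in nums:

After execution: num_found = 1
1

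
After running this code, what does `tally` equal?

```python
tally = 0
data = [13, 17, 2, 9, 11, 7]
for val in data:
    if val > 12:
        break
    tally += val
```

Let's trace through this code step by step.

Initialize: tally = 0
Initialize: data = [13, 17, 2, 9, 11, 7]
Entering loop: for val in data:

After execution: tally = 0
0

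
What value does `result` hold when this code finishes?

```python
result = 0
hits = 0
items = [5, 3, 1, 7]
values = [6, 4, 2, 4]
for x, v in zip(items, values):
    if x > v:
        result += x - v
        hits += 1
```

Let's trace through this code step by step.

Initialize: result = 0
Initialize: hits = 0
Initialize: items = [5, 3, 1, 7]
Initialize: values = [6, 4, 2, 4]
Entering loop: for x, v in zip(items, values):

After execution: result = 3
3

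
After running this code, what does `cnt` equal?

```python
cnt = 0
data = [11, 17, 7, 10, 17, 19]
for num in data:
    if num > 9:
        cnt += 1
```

Let's trace through this code step by step.

Initialize: cnt = 0
Initialize: data = [11, 17, 7, 10, 17, 19]
Entering loop: for num in data:

After execution: cnt = 5
5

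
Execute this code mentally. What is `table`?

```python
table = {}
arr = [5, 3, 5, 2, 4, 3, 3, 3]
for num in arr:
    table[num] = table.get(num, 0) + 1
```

Let's trace through this code step by step.

Initialize: table = {}
Initialize: arr = [5, 3, 5, 2, 4, 3, 3, 3]
Entering loop: for num in arr:

After execution: table = {5: 2, 3: 4, 2: 1, 4: 1}
{5: 2, 3: 4, 2: 1, 4: 1}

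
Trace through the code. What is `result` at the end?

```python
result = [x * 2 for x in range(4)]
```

Let's trace through this code step by step.

Initialize: result = [x * 2 for x in range(4)]

After execution: result = [0, 2, 4, 6]
[0, 2, 4, 6]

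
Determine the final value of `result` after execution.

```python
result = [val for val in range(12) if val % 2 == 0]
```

Let's trace through this code step by step.

Initialize: result = [val for val in range(12) if val % 2 == 0]

After execution: result = [0, 2, 4, 6, 8, 10]
[0, 2, 4, 6, 8, 10]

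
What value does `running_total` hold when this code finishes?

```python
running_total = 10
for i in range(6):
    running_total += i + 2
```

Let's trace through this code step by step.

Initialize: running_total = 10
Entering loop: for i in range(6):

After execution: running_total = 37
37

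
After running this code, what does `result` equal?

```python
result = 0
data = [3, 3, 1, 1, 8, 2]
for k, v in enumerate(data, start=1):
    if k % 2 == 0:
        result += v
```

Let's trace through this code step by step.

Initialize: result = 0
Initialize: data = [3, 3, 1, 1, 8, 2]
Entering loop: for k, v in enumerate(data, start=1):

After execution: result = 6
6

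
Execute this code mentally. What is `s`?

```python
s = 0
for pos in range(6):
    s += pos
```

Let's trace through this code step by step.

Initialize: s = 0
Entering loop: for pos in range(6):

After execution: s = 15
15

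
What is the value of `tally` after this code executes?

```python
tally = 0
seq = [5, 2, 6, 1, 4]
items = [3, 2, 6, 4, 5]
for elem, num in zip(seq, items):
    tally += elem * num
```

Let's trace through this code step by step.

Initialize: tally = 0
Initialize: seq = [5, 2, 6, 1, 4]
Initialize: items = [3, 2, 6, 4, 5]
Entering loop: for elem, num in zip(seq, items):

After execution: tally = 79
79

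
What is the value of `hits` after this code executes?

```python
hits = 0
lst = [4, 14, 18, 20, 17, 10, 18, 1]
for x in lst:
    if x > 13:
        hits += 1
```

Let's trace through this code step by step.

Initialize: hits = 0
Initialize: lst = [4, 14, 18, 20, 17, 10, 18, 1]
Entering loop: for x in lst:

After execution: hits = 5
5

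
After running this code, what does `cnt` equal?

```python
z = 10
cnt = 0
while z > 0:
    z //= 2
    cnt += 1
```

Let's trace through this code step by step.

Initialize: z = 10
Initialize: cnt = 0
Entering loop: while z > 0:

After execution: cnt = 4
4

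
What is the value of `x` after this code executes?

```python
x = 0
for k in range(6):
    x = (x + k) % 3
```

Let's trace through this code step by step.

Initialize: x = 0
Entering loop: for k in range(6):

After execution: x = 0
0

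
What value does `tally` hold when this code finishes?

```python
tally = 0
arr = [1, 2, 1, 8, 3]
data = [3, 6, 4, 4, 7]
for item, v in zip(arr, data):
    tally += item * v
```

Let's trace through this code step by step.

Initialize: tally = 0
Initialize: arr = [1, 2, 1, 8, 3]
Initialize: data = [3, 6, 4, 4, 7]
Entering loop: for item, v in zip(arr, data):

After execution: tally = 72
72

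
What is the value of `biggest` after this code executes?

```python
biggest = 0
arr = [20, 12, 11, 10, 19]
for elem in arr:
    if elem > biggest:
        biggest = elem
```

Let's trace through this code step by step.

Initialize: biggest = 0
Initialize: arr = [20, 12, 11, 10, 19]
Entering loop: for elem in arr:

After execution: biggest = 20
20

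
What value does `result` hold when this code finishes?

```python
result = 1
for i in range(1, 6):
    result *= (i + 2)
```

Let's trace through this code step by step.

Initialize: result = 1
Entering loop: for i in range(1, 6):

After execution: result = 2520
2520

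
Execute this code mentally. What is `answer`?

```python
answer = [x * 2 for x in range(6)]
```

Let's trace through this code step by step.

Initialize: answer = [x * 2 for x in range(6)]

After execution: answer = [0, 2, 4, 6, 8, 10]
[0, 2, 4, 6, 8, 10]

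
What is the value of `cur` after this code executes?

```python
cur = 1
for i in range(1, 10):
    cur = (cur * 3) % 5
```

Let's trace through this code step by step.

Initialize: cur = 1
Entering loop: for i in range(1, 10):

After execution: cur = 3
3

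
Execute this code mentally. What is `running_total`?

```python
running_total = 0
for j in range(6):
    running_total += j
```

Let's trace through this code step by step.

Initialize: running_total = 0
Entering loop: for j in range(6):

After execution: running_total = 15
15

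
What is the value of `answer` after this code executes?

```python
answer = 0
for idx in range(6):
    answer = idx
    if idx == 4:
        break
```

Let's trace through this code step by step.

Initialize: answer = 0
Entering loop: for idx in range(6):

After execution: answer = 4
4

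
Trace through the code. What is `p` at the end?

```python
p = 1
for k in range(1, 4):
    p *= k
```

Let's trace through this code step by step.

Initialize: p = 1
Entering loop: for k in range(1, 4):

After execution: p = 6
6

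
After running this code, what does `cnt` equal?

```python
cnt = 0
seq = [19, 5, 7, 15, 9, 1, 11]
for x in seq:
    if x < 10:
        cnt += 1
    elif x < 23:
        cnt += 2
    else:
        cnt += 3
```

Let's trace through this code step by step.

Initialize: cnt = 0
Initialize: seq = [19, 5, 7, 15, 9, 1, 11]
Entering loop: for x in seq:

After execution: cnt = 10
10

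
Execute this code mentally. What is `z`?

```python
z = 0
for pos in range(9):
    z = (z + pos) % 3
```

Let's trace through this code step by step.

Initialize: z = 0
Entering loop: for pos in range(9):

After execution: z = 0
0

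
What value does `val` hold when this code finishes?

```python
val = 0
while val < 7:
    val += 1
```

Let's trace through this code step by step.

Initialize: val = 0
Entering loop: while val < 7:

After execution: val = 7
7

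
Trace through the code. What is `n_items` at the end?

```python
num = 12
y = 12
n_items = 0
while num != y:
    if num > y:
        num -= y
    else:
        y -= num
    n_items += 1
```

Let's trace through this code step by step.

Initialize: num = 12
Initialize: y = 12
Initialize: n_items = 0
Entering loop: while num != y:

After execution: n_items = 0
0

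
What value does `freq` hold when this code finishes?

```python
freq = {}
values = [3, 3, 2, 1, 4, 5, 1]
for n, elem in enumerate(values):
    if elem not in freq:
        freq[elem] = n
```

Let's trace through this code step by step.

Initialize: freq = {}
Initialize: values = [3, 3, 2, 1, 4, 5, 1]
Entering loop: for n, elem in enumerate(values):

After execution: freq = {3: 0, 2: 2, 1: 3, 4: 4, 5: 5}
{3: 0, 2: 2, 1: 3, 4: 4, 5: 5}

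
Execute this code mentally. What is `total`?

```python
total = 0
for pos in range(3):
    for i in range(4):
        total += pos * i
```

Let's trace through this code step by step.

Initialize: total = 0
Entering loop: for pos in range(3):

After execution: total = 18
18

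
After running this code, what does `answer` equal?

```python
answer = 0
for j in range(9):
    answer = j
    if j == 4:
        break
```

Let's trace through this code step by step.

Initialize: answer = 0
Entering loop: for j in range(9):

After execution: answer = 4
4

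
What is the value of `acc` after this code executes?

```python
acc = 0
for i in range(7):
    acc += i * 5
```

Let's trace through this code step by step.

Initialize: acc = 0
Entering loop: for i in range(7):

After execution: acc = 105
105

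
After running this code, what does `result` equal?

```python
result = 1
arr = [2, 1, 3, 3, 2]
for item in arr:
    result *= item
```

Let's trace through this code step by step.

Initialize: result = 1
Initialize: arr = [2, 1, 3, 3, 2]
Entering loop: for item in arr:

After execution: result = 36
36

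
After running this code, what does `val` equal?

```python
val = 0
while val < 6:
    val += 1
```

Let's trace through this code step by step.

Initialize: val = 0
Entering loop: while val < 6:

After execution: val = 6
6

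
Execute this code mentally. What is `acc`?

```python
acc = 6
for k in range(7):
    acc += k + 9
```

Let's trace through this code step by step.

Initialize: acc = 6
Entering loop: for k in range(7):

After execution: acc = 90
90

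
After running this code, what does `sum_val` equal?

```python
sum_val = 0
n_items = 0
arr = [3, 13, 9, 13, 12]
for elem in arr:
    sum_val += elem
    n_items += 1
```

Let's trace through this code step by step.

Initialize: sum_val = 0
Initialize: n_items = 0
Initialize: arr = [3, 13, 9, 13, 12]
Entering loop: for elem in arr:

After execution: sum_val = 50
50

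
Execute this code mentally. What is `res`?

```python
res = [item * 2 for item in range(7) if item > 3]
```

Let's trace through this code step by step.

Initialize: res = [item * 2 for item in range(7) if item > 3]

After execution: res = [8, 10, 12]
[8, 10, 12]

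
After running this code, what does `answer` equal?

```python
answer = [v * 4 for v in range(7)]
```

Let's trace through this code step by step.

Initialize: answer = [v * 4 for v in range(7)]

After execution: answer = [0, 4, 8, 12, 16, 20, 24]
[0, 4, 8, 12, 16, 20, 24]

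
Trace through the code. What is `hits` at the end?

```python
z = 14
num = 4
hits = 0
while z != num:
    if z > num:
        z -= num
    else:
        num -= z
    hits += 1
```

Let's trace through this code step by step.

Initialize: z = 14
Initialize: num = 4
Initialize: hits = 0
Entering loop: while z != num:

After execution: hits = 4
4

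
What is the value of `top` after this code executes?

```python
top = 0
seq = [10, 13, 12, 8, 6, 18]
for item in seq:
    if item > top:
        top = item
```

Let's trace through this code step by step.

Initialize: top = 0
Initialize: seq = [10, 13, 12, 8, 6, 18]
Entering loop: for item in seq:

After execution: top = 18
18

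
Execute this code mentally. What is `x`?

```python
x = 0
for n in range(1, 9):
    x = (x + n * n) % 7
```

Let's trace through this code step by step.

Initialize: x = 0
Entering loop: for n in range(1, 9):

After execution: x = 1
1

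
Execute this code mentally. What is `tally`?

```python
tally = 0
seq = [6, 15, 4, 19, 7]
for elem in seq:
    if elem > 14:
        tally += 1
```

Let's trace through this code step by step.

Initialize: tally = 0
Initialize: seq = [6, 15, 4, 19, 7]
Entering loop: for elem in seq:

After execution: tally = 2
2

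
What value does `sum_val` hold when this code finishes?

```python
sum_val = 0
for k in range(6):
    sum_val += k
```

Let's trace through this code step by step.

Initialize: sum_val = 0
Entering loop: for k in range(6):

After execution: sum_val = 15
15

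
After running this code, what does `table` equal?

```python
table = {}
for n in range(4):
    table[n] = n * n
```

Let's trace through this code step by step.

Initialize: table = {}
Entering loop: for n in range(4):

After execution: table = {0: 0, 1: 1, 2: 4, 3: 9}
{0: 0, 1: 1, 2: 4, 3: 9}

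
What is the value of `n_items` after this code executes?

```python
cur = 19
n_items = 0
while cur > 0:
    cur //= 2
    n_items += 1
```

Let's trace through this code step by step.

Initialize: cur = 19
Initialize: n_items = 0
Entering loop: while cur > 0:

After execution: n_items = 5
5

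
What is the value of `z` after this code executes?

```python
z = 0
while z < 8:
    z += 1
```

Let's trace through this code step by step.

Initialize: z = 0
Entering loop: while z < 8:

After execution: z = 8
8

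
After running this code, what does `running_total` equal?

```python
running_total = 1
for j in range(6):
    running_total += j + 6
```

Let's trace through this code step by step.

Initialize: running_total = 1
Entering loop: for j in range(6):

After execution: running_total = 52
52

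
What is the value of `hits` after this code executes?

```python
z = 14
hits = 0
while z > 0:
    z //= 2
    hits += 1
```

Let's trace through this code step by step.

Initialize: z = 14
Initialize: hits = 0
Entering loop: while z > 0:

After execution: hits = 4
4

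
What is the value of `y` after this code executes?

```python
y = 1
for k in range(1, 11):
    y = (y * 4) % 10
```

Let's trace through this code step by step.

Initialize: y = 1
Entering loop: for k in range(1, 11):

After execution: y = 6
6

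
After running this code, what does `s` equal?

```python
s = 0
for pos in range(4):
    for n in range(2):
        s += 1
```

Let's trace through this code step by step.

Initialize: s = 0
Entering loop: for pos in range(4):

After execution: s = 8
8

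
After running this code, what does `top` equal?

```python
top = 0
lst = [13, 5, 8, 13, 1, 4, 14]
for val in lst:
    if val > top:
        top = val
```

Let's trace through this code step by step.

Initialize: top = 0
Initialize: lst = [13, 5, 8, 13, 1, 4, 14]
Entering loop: for val in lst:

After execution: top = 14
14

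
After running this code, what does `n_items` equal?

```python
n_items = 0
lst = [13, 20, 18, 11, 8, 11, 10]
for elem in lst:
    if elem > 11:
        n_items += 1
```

Let's trace through this code step by step.

Initialize: n_items = 0
Initialize: lst = [13, 20, 18, 11, 8, 11, 10]
Entering loop: for elem in lst:

After execution: n_items = 3
3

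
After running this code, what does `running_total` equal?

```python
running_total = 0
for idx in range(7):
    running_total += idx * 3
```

Let's trace through this code step by step.

Initialize: running_total = 0
Entering loop: for idx in range(7):

After execution: running_total = 63
63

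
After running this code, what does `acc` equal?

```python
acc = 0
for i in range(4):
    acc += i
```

Let's trace through this code step by step.

Initialize: acc = 0
Entering loop: for i in range(4):

After execution: acc = 6
6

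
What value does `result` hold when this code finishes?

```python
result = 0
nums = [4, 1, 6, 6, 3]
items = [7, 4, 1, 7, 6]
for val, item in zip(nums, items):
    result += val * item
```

Let's trace through this code step by step.

Initialize: result = 0
Initialize: nums = [4, 1, 6, 6, 3]
Initialize: items = [7, 4, 1, 7, 6]
Entering loop: for val, item in zip(nums, items):

After execution: result = 98
98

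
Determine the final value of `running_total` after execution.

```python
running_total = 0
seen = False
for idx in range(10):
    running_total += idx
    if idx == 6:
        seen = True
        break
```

Let's trace through this code step by step.

Initialize: running_total = 0
Initialize: seen = False
Entering loop: for idx in range(10):

After execution: running_total = 21
21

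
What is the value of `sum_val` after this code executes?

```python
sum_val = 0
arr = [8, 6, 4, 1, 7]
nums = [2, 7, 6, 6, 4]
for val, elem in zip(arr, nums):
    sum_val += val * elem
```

Let's trace through this code step by step.

Initialize: sum_val = 0
Initialize: arr = [8, 6, 4, 1, 7]
Initialize: nums = [2, 7, 6, 6, 4]
Entering loop: for val, elem in zip(arr, nums):

After execution: sum_val = 116
116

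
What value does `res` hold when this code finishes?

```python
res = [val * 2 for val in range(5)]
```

Let's trace through this code step by step.

Initialize: res = [val * 2 for val in range(5)]

After execution: res = [0, 2, 4, 6, 8]
[0, 2, 4, 6, 8]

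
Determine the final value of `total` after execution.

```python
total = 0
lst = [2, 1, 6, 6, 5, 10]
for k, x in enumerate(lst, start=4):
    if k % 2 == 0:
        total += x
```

Let's trace through this code step by step.

Initialize: total = 0
Initialize: lst = [2, 1, 6, 6, 5, 10]
Entering loop: for k, x in enumerate(lst, start=4):

After execution: total = 13
13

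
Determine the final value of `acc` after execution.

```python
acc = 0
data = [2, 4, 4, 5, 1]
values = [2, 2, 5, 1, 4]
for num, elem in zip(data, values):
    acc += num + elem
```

Let's trace through this code step by step.

Initialize: acc = 0
Initialize: data = [2, 4, 4, 5, 1]
Initialize: values = [2, 2, 5, 1, 4]
Entering loop: for num, elem in zip(data, values):

After execution: acc = 30
30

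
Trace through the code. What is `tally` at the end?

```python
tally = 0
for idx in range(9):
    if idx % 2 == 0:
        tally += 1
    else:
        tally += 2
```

Let's trace through this code step by step.

Initialize: tally = 0
Entering loop: for idx in range(9):

After execution: tally = 13
13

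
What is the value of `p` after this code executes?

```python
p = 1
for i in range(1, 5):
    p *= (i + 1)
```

Let's trace through this code step by step.

Initialize: p = 1
Entering loop: for i in range(1, 5):

After execution: p = 120
120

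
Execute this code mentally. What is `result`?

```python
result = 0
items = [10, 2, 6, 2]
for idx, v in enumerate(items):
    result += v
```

Let's trace through this code step by step.

Initialize: result = 0
Initialize: items = [10, 2, 6, 2]
Entering loop: for idx, v in enumerate(items):

After execution: result = 20
20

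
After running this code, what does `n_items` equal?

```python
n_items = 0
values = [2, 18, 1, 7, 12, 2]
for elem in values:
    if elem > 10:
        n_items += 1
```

Let's trace through this code step by step.

Initialize: n_items = 0
Initialize: values = [2, 18, 1, 7, 12, 2]
Entering loop: for elem in values:

After execution: n_items = 2
2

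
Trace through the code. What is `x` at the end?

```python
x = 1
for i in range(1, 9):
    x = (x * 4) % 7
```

Let's trace through this code step by step.

Initialize: x = 1
Entering loop: for i in range(1, 9):

After execution: x = 2
2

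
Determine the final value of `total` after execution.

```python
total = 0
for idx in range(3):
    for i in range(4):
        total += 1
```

Let's trace through this code step by step.

Initialize: total = 0
Entering loop: for idx in range(3):

After execution: total = 12
12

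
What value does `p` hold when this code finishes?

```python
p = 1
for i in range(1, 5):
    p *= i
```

Let's trace through this code step by step.

Initialize: p = 1
Entering loop: for i in range(1, 5):

After execution: p = 24
24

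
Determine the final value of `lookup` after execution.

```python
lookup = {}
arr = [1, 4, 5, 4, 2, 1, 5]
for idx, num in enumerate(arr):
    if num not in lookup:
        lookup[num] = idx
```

Let's trace through this code step by step.

Initialize: lookup = {}
Initialize: arr = [1, 4, 5, 4, 2, 1, 5]
Entering loop: for idx, num in enumerate(arr):

After execution: lookup = {1: 0, 4: 1, 5: 2, 2: 4}
{1: 0, 4: 1, 5: 2, 2: 4}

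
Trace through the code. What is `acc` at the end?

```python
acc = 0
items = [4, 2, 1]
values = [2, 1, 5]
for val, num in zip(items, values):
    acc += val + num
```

Let's trace through this code step by step.

Initialize: acc = 0
Initialize: items = [4, 2, 1]
Initialize: values = [2, 1, 5]
Entering loop: for val, num in zip(items, values):

After execution: acc = 15
15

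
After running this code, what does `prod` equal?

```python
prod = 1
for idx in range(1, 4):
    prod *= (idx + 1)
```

Let's trace through this code step by step.

Initialize: prod = 1
Entering loop: for idx in range(1, 4):

After execution: prod = 24
24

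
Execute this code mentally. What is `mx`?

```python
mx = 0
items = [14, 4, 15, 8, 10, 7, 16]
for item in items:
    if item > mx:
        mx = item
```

Let's trace through this code step by step.

Initialize: mx = 0
Initialize: items = [14, 4, 15, 8, 10, 7, 16]
Entering loop: for item in items:

After execution: mx = 16
16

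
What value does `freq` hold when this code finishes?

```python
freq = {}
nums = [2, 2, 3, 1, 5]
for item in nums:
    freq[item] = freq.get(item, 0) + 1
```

Let's trace through this code step by step.

Initialize: freq = {}
Initialize: nums = [2, 2, 3, 1, 5]
Entering loop: for item in nums:

After execution: freq = {2: 2, 3: 1, 1: 1, 5: 1}
{2: 2, 3: 1, 1: 1, 5: 1}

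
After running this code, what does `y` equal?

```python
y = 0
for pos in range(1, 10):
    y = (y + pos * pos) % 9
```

Let's trace through this code step by step.

Initialize: y = 0
Entering loop: for pos in range(1, 10):

After execution: y = 6
6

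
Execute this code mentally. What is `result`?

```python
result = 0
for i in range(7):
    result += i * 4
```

Let's trace through this code step by step.

Initialize: result = 0
Entering loop: for i in range(7):

After execution: result = 84
84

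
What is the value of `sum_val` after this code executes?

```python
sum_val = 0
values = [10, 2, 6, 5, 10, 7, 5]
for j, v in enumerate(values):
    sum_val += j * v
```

Let's trace through this code step by step.

Initialize: sum_val = 0
Initialize: values = [10, 2, 6, 5, 10, 7, 5]
Entering loop: for j, v in enumerate(values):

After execution: sum_val = 134
134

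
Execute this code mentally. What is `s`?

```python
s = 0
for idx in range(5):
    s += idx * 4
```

Let's trace through this code step by step.

Initialize: s = 0
Entering loop: for idx in range(5):

After execution: s = 40
40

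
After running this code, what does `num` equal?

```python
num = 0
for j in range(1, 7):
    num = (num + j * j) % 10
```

Let's trace through this code step by step.

Initialize: num = 0
Entering loop: for j in range(1, 7):

After execution: num = 1
1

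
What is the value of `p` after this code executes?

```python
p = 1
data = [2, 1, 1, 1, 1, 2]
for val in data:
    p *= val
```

Let's trace through this code step by step.

Initialize: p = 1
Initialize: data = [2, 1, 1, 1, 1, 2]
Entering loop: for val in data:

After execution: p = 4
4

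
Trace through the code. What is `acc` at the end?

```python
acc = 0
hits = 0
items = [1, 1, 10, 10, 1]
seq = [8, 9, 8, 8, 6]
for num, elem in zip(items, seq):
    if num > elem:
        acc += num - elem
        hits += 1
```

Let's trace through this code step by step.

Initialize: acc = 0
Initialize: hits = 0
Initialize: items = [1, 1, 10, 10, 1]
Initialize: seq = [8, 9, 8, 8, 6]
Entering loop: for num, elem in zip(items, seq):

After execution: acc = 4
4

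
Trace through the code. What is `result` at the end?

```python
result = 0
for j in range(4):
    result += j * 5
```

Let's trace through this code step by step.

Initialize: result = 0
Entering loop: for j in range(4):

After execution: result = 30
30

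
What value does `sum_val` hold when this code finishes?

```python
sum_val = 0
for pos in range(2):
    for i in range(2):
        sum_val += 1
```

Let's trace through this code step by step.

Initialize: sum_val = 0
Entering loop: for pos in range(2):

After execution: sum_val = 4
4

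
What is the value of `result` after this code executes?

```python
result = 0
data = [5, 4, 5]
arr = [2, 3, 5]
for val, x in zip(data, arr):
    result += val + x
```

Let's trace through this code step by step.

Initialize: result = 0
Initialize: data = [5, 4, 5]
Initialize: arr = [2, 3, 5]
Entering loop: for val, x in zip(data, arr):

After execution: result = 24
24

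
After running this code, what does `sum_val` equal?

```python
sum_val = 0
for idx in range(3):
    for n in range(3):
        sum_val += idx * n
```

Let's trace through this code step by step.

Initialize: sum_val = 0
Entering loop: for idx in range(3):

After execution: sum_val = 9
9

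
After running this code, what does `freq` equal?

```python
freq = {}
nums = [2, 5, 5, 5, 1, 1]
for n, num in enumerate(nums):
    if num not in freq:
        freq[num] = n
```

Let's trace through this code step by step.

Initialize: freq = {}
Initialize: nums = [2, 5, 5, 5, 1, 1]
Entering loop: for n, num in enumerate(nums):

After execution: freq = {2: 0, 5: 1, 1: 4}
{2: 0, 5: 1, 1: 4}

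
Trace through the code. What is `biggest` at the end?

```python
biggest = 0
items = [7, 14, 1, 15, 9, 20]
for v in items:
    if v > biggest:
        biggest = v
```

Let's trace through this code step by step.

Initialize: biggest = 0
Initialize: items = [7, 14, 1, 15, 9, 20]
Entering loop: for v in items:

After execution: biggest = 20
20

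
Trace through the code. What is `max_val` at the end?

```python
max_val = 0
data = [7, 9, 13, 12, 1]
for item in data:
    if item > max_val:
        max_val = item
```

Let's trace through this code step by step.

Initialize: max_val = 0
Initialize: data = [7, 9, 13, 12, 1]
Entering loop: for item in data:

After execution: max_val = 13
13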